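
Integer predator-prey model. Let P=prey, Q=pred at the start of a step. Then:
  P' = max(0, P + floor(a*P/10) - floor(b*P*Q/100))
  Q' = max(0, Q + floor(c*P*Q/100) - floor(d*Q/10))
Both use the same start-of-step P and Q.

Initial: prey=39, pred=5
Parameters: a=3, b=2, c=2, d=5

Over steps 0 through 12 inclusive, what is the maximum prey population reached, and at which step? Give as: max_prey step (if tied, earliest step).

Step 1: prey: 39+11-3=47; pred: 5+3-2=6
Step 2: prey: 47+14-5=56; pred: 6+5-3=8
Step 3: prey: 56+16-8=64; pred: 8+8-4=12
Step 4: prey: 64+19-15=68; pred: 12+15-6=21
Step 5: prey: 68+20-28=60; pred: 21+28-10=39
Step 6: prey: 60+18-46=32; pred: 39+46-19=66
Step 7: prey: 32+9-42=0; pred: 66+42-33=75
Step 8: prey: 0+0-0=0; pred: 75+0-37=38
Step 9: prey: 0+0-0=0; pred: 38+0-19=19
Step 10: prey: 0+0-0=0; pred: 19+0-9=10
Step 11: prey: 0+0-0=0; pred: 10+0-5=5
Step 12: prey: 0+0-0=0; pred: 5+0-2=3
Max prey = 68 at step 4

Answer: 68 4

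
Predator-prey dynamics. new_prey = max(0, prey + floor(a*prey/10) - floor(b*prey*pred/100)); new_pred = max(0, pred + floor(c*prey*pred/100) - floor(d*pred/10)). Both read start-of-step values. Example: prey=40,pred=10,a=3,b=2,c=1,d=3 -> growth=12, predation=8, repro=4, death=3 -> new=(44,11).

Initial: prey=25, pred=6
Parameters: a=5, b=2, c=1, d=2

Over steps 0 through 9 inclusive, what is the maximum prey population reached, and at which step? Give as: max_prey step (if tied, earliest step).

Answer: 111 6

Derivation:
Step 1: prey: 25+12-3=34; pred: 6+1-1=6
Step 2: prey: 34+17-4=47; pred: 6+2-1=7
Step 3: prey: 47+23-6=64; pred: 7+3-1=9
Step 4: prey: 64+32-11=85; pred: 9+5-1=13
Step 5: prey: 85+42-22=105; pred: 13+11-2=22
Step 6: prey: 105+52-46=111; pred: 22+23-4=41
Step 7: prey: 111+55-91=75; pred: 41+45-8=78
Step 8: prey: 75+37-117=0; pred: 78+58-15=121
Step 9: prey: 0+0-0=0; pred: 121+0-24=97
Max prey = 111 at step 6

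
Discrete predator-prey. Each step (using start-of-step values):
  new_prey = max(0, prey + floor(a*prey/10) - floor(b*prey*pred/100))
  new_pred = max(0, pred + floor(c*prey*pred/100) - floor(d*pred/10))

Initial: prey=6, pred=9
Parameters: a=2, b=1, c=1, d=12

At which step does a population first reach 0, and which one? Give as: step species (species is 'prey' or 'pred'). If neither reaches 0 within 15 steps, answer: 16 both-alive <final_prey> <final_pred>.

Step 1: prey: 6+1-0=7; pred: 9+0-10=0
First extinction: pred at step 1

Answer: 1 pred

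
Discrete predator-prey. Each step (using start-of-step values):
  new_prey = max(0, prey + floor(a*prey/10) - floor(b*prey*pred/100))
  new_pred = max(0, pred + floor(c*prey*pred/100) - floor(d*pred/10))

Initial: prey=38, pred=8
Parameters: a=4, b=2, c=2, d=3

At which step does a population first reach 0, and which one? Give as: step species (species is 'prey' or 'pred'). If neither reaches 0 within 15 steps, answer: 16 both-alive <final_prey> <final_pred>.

Answer: 6 prey

Derivation:
Step 1: prey: 38+15-6=47; pred: 8+6-2=12
Step 2: prey: 47+18-11=54; pred: 12+11-3=20
Step 3: prey: 54+21-21=54; pred: 20+21-6=35
Step 4: prey: 54+21-37=38; pred: 35+37-10=62
Step 5: prey: 38+15-47=6; pred: 62+47-18=91
Step 6: prey: 6+2-10=0; pred: 91+10-27=74
First extinction: prey at step 6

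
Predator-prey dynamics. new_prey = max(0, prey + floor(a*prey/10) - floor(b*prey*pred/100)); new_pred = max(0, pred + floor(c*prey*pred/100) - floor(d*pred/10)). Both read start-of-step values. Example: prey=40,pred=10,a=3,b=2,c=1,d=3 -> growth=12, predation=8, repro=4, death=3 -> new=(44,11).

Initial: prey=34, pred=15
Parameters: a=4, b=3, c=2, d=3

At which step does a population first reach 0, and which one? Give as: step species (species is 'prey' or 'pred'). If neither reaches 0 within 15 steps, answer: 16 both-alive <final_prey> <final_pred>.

Step 1: prey: 34+13-15=32; pred: 15+10-4=21
Step 2: prey: 32+12-20=24; pred: 21+13-6=28
Step 3: prey: 24+9-20=13; pred: 28+13-8=33
Step 4: prey: 13+5-12=6; pred: 33+8-9=32
Step 5: prey: 6+2-5=3; pred: 32+3-9=26
Step 6: prey: 3+1-2=2; pred: 26+1-7=20
Step 7: prey: 2+0-1=1; pred: 20+0-6=14
Step 8: prey: 1+0-0=1; pred: 14+0-4=10
Step 9: prey: 1+0-0=1; pred: 10+0-3=7
Step 10: prey: 1+0-0=1; pred: 7+0-2=5
Step 11: prey: 1+0-0=1; pred: 5+0-1=4
Step 12: prey: 1+0-0=1; pred: 4+0-1=3
Step 13: prey: 1+0-0=1; pred: 3+0-0=3
Steps 14-15: state stable at prey=1, pred=3 (no change)
No extinction within 15 steps

Answer: 16 both-alive 1 3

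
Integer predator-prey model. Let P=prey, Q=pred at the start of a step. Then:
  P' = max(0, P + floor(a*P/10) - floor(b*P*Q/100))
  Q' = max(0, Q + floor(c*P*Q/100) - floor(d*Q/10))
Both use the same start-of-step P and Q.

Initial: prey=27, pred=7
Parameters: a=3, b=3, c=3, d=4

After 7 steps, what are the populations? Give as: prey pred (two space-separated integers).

Step 1: prey: 27+8-5=30; pred: 7+5-2=10
Step 2: prey: 30+9-9=30; pred: 10+9-4=15
Step 3: prey: 30+9-13=26; pred: 15+13-6=22
Step 4: prey: 26+7-17=16; pred: 22+17-8=31
Step 5: prey: 16+4-14=6; pred: 31+14-12=33
Step 6: prey: 6+1-5=2; pred: 33+5-13=25
Step 7: prey: 2+0-1=1; pred: 25+1-10=16

Answer: 1 16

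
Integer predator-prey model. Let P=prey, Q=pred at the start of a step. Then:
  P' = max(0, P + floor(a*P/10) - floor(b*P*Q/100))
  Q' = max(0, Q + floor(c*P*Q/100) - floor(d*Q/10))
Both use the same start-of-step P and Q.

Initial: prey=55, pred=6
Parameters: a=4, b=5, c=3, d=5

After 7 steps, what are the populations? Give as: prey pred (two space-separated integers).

Step 1: prey: 55+22-16=61; pred: 6+9-3=12
Step 2: prey: 61+24-36=49; pred: 12+21-6=27
Step 3: prey: 49+19-66=2; pred: 27+39-13=53
Step 4: prey: 2+0-5=0; pred: 53+3-26=30
Step 5: prey: 0+0-0=0; pred: 30+0-15=15
Step 6: prey: 0+0-0=0; pred: 15+0-7=8
Step 7: prey: 0+0-0=0; pred: 8+0-4=4

Answer: 0 4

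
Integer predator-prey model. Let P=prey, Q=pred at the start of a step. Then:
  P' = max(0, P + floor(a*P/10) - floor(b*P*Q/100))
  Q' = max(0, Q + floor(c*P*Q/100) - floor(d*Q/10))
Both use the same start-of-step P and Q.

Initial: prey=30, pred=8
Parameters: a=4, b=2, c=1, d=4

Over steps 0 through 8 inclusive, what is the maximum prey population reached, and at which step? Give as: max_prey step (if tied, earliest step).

Answer: 110 7

Derivation:
Step 1: prey: 30+12-4=38; pred: 8+2-3=7
Step 2: prey: 38+15-5=48; pred: 7+2-2=7
Step 3: prey: 48+19-6=61; pred: 7+3-2=8
Step 4: prey: 61+24-9=76; pred: 8+4-3=9
Step 5: prey: 76+30-13=93; pred: 9+6-3=12
Step 6: prey: 93+37-22=108; pred: 12+11-4=19
Step 7: prey: 108+43-41=110; pred: 19+20-7=32
Step 8: prey: 110+44-70=84; pred: 32+35-12=55
Max prey = 110 at step 7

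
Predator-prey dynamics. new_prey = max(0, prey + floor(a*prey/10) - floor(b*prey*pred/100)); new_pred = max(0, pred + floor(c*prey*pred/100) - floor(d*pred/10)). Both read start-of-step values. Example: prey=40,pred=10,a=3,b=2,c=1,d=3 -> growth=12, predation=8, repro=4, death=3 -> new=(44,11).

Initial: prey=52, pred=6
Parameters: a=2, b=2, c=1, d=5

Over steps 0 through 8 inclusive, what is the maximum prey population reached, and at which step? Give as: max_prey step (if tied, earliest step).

Step 1: prey: 52+10-6=56; pred: 6+3-3=6
Step 2: prey: 56+11-6=61; pred: 6+3-3=6
Step 3: prey: 61+12-7=66; pred: 6+3-3=6
Step 4: prey: 66+13-7=72; pred: 6+3-3=6
Step 5: prey: 72+14-8=78; pred: 6+4-3=7
Step 6: prey: 78+15-10=83; pred: 7+5-3=9
Step 7: prey: 83+16-14=85; pred: 9+7-4=12
Step 8: prey: 85+17-20=82; pred: 12+10-6=16
Max prey = 85 at step 7

Answer: 85 7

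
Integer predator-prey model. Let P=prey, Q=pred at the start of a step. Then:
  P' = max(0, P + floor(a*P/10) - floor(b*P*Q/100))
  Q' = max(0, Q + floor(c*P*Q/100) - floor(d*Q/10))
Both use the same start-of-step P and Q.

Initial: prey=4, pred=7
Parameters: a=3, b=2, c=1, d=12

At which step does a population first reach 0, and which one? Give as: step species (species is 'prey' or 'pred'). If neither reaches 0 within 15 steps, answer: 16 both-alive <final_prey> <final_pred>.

Answer: 1 pred

Derivation:
Step 1: prey: 4+1-0=5; pred: 7+0-8=0
First extinction: pred at step 1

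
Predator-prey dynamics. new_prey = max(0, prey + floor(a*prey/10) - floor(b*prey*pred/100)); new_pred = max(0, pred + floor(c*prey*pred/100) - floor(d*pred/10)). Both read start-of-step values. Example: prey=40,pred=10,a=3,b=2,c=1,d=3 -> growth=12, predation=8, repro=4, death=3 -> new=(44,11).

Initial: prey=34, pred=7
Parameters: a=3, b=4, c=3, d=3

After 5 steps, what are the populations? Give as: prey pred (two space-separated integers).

Answer: 0 26

Derivation:
Step 1: prey: 34+10-9=35; pred: 7+7-2=12
Step 2: prey: 35+10-16=29; pred: 12+12-3=21
Step 3: prey: 29+8-24=13; pred: 21+18-6=33
Step 4: prey: 13+3-17=0; pred: 33+12-9=36
Step 5: prey: 0+0-0=0; pred: 36+0-10=26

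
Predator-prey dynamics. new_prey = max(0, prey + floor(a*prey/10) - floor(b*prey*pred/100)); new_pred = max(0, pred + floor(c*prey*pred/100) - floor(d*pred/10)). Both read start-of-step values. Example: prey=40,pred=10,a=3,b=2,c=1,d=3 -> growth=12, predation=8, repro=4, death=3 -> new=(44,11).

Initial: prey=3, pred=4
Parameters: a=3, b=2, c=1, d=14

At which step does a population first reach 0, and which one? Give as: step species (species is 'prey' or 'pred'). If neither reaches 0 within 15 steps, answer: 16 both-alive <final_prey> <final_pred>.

Answer: 1 pred

Derivation:
Step 1: prey: 3+0-0=3; pred: 4+0-5=0
First extinction: pred at step 1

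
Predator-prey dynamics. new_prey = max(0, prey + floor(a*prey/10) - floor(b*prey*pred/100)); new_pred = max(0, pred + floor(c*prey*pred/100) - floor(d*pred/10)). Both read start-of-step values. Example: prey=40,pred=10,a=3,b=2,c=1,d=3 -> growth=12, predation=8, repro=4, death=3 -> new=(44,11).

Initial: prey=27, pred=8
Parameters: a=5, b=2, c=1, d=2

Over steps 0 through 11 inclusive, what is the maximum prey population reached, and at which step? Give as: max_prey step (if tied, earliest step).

Step 1: prey: 27+13-4=36; pred: 8+2-1=9
Step 2: prey: 36+18-6=48; pred: 9+3-1=11
Step 3: prey: 48+24-10=62; pred: 11+5-2=14
Step 4: prey: 62+31-17=76; pred: 14+8-2=20
Step 5: prey: 76+38-30=84; pred: 20+15-4=31
Step 6: prey: 84+42-52=74; pred: 31+26-6=51
Step 7: prey: 74+37-75=36; pred: 51+37-10=78
Step 8: prey: 36+18-56=0; pred: 78+28-15=91
Step 9: prey: 0+0-0=0; pred: 91+0-18=73
Step 10: prey: 0+0-0=0; pred: 73+0-14=59
Step 11: prey: 0+0-0=0; pred: 59+0-11=48
Max prey = 84 at step 5

Answer: 84 5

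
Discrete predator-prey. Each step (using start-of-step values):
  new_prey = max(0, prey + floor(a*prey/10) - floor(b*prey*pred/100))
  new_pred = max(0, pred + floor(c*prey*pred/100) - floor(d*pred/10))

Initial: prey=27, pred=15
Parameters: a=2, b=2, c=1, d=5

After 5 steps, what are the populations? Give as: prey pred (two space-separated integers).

Step 1: prey: 27+5-8=24; pred: 15+4-7=12
Step 2: prey: 24+4-5=23; pred: 12+2-6=8
Step 3: prey: 23+4-3=24; pred: 8+1-4=5
Step 4: prey: 24+4-2=26; pred: 5+1-2=4
Step 5: prey: 26+5-2=29; pred: 4+1-2=3

Answer: 29 3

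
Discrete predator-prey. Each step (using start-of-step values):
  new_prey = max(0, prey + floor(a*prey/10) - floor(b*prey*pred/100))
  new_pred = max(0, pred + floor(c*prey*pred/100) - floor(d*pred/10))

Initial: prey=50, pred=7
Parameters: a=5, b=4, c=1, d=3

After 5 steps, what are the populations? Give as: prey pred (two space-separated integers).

Step 1: prey: 50+25-14=61; pred: 7+3-2=8
Step 2: prey: 61+30-19=72; pred: 8+4-2=10
Step 3: prey: 72+36-28=80; pred: 10+7-3=14
Step 4: prey: 80+40-44=76; pred: 14+11-4=21
Step 5: prey: 76+38-63=51; pred: 21+15-6=30

Answer: 51 30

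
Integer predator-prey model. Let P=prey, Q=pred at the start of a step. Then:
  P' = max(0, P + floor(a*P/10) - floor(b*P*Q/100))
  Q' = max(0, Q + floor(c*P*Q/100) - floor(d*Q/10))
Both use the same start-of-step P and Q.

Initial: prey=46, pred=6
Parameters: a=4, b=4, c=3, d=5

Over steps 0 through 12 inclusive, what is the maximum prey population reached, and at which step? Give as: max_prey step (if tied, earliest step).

Step 1: prey: 46+18-11=53; pred: 6+8-3=11
Step 2: prey: 53+21-23=51; pred: 11+17-5=23
Step 3: prey: 51+20-46=25; pred: 23+35-11=47
Step 4: prey: 25+10-47=0; pred: 47+35-23=59
Step 5: prey: 0+0-0=0; pred: 59+0-29=30
Step 6: prey: 0+0-0=0; pred: 30+0-15=15
Step 7: prey: 0+0-0=0; pred: 15+0-7=8
Step 8: prey: 0+0-0=0; pred: 8+0-4=4
Step 9: prey: 0+0-0=0; pred: 4+0-2=2
Step 10: prey: 0+0-0=0; pred: 2+0-1=1
Step 11: prey: 0+0-0=0; pred: 1+0-0=1
Step 12: prey: 0+0-0=0; pred: 1+0-0=1
Max prey = 53 at step 1

Answer: 53 1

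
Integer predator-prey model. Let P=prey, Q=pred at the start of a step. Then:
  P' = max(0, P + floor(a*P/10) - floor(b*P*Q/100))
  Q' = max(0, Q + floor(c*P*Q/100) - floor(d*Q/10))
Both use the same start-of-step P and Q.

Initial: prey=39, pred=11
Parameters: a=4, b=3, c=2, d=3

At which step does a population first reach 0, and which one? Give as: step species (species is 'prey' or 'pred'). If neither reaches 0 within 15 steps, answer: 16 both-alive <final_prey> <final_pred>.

Answer: 6 prey

Derivation:
Step 1: prey: 39+15-12=42; pred: 11+8-3=16
Step 2: prey: 42+16-20=38; pred: 16+13-4=25
Step 3: prey: 38+15-28=25; pred: 25+19-7=37
Step 4: prey: 25+10-27=8; pred: 37+18-11=44
Step 5: prey: 8+3-10=1; pred: 44+7-13=38
Step 6: prey: 1+0-1=0; pred: 38+0-11=27
First extinction: prey at step 6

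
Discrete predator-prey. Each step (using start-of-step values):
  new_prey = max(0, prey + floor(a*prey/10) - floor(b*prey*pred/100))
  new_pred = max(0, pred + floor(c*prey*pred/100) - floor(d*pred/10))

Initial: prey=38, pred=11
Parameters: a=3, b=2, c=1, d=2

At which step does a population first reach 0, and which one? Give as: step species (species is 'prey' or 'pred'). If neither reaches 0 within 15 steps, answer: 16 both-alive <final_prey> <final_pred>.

Answer: 16 both-alive 5 10

Derivation:
Step 1: prey: 38+11-8=41; pred: 11+4-2=13
Step 2: prey: 41+12-10=43; pred: 13+5-2=16
Step 3: prey: 43+12-13=42; pred: 16+6-3=19
Step 4: prey: 42+12-15=39; pred: 19+7-3=23
Step 5: prey: 39+11-17=33; pred: 23+8-4=27
Step 6: prey: 33+9-17=25; pred: 27+8-5=30
Step 7: prey: 25+7-15=17; pred: 30+7-6=31
Step 8: prey: 17+5-10=12; pred: 31+5-6=30
Step 9: prey: 12+3-7=8; pred: 30+3-6=27
Step 10: prey: 8+2-4=6; pred: 27+2-5=24
Step 11: prey: 6+1-2=5; pred: 24+1-4=21
Step 12: prey: 5+1-2=4; pred: 21+1-4=18
Step 13: prey: 4+1-1=4; pred: 18+0-3=15
Step 14: prey: 4+1-1=4; pred: 15+0-3=12
Step 15: prey: 4+1-0=5; pred: 12+0-2=10
No extinction within 15 steps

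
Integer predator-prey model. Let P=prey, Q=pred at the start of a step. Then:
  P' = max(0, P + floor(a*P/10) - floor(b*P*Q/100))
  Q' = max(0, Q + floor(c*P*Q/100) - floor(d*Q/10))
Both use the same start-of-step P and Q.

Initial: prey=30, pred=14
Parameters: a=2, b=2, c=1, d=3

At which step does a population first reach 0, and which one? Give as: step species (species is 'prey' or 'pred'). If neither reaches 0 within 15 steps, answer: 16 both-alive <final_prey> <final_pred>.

Step 1: prey: 30+6-8=28; pred: 14+4-4=14
Step 2: prey: 28+5-7=26; pred: 14+3-4=13
Step 3: prey: 26+5-6=25; pred: 13+3-3=13
Step 4: prey: 25+5-6=24; pred: 13+3-3=13
Step 5: prey: 24+4-6=22; pred: 13+3-3=13
Step 6: prey: 22+4-5=21; pred: 13+2-3=12
Step 7: prey: 21+4-5=20; pred: 12+2-3=11
Step 8: prey: 20+4-4=20; pred: 11+2-3=10
Step 9: prey: 20+4-4=20; pred: 10+2-3=9
Step 10: prey: 20+4-3=21; pred: 9+1-2=8
Step 11: prey: 21+4-3=22; pred: 8+1-2=7
Step 12: prey: 22+4-3=23; pred: 7+1-2=6
Step 13: prey: 23+4-2=25; pred: 6+1-1=6
Step 14: prey: 25+5-3=27; pred: 6+1-1=6
Step 15: prey: 27+5-3=29; pred: 6+1-1=6
No extinction within 15 steps

Answer: 16 both-alive 29 6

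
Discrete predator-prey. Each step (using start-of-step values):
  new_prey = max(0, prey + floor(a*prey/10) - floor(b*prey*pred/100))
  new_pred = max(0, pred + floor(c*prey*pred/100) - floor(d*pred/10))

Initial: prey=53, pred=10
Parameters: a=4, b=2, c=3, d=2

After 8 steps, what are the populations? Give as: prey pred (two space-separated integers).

Step 1: prey: 53+21-10=64; pred: 10+15-2=23
Step 2: prey: 64+25-29=60; pred: 23+44-4=63
Step 3: prey: 60+24-75=9; pred: 63+113-12=164
Step 4: prey: 9+3-29=0; pred: 164+44-32=176
Step 5: prey: 0+0-0=0; pred: 176+0-35=141
Step 6: prey: 0+0-0=0; pred: 141+0-28=113
Step 7: prey: 0+0-0=0; pred: 113+0-22=91
Step 8: prey: 0+0-0=0; pred: 91+0-18=73

Answer: 0 73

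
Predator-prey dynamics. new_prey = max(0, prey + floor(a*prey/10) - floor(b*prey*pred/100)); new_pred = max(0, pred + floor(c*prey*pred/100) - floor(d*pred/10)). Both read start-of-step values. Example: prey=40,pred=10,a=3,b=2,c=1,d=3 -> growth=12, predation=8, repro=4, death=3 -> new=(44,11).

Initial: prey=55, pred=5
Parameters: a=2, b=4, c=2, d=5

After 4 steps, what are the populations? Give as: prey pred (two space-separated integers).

Answer: 19 20

Derivation:
Step 1: prey: 55+11-11=55; pred: 5+5-2=8
Step 2: prey: 55+11-17=49; pred: 8+8-4=12
Step 3: prey: 49+9-23=35; pred: 12+11-6=17
Step 4: prey: 35+7-23=19; pred: 17+11-8=20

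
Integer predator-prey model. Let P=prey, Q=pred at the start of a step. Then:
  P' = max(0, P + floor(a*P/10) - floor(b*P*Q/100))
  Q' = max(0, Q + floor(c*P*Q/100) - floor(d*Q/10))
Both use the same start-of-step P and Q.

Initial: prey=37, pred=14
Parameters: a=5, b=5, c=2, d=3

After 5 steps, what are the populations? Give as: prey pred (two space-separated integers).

Step 1: prey: 37+18-25=30; pred: 14+10-4=20
Step 2: prey: 30+15-30=15; pred: 20+12-6=26
Step 3: prey: 15+7-19=3; pred: 26+7-7=26
Step 4: prey: 3+1-3=1; pred: 26+1-7=20
Step 5: prey: 1+0-1=0; pred: 20+0-6=14

Answer: 0 14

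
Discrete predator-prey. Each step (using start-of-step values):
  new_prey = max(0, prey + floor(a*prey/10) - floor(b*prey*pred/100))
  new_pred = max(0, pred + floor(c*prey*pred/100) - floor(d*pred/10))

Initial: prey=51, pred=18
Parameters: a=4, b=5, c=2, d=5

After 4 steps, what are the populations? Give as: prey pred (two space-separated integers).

Step 1: prey: 51+20-45=26; pred: 18+18-9=27
Step 2: prey: 26+10-35=1; pred: 27+14-13=28
Step 3: prey: 1+0-1=0; pred: 28+0-14=14
Step 4: prey: 0+0-0=0; pred: 14+0-7=7

Answer: 0 7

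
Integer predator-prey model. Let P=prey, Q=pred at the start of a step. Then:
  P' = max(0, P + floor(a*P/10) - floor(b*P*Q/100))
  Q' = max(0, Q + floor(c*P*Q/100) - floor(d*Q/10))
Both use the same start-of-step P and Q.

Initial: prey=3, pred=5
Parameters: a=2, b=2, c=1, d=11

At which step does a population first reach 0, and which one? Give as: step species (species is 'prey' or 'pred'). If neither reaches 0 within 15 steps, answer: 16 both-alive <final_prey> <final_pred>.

Step 1: prey: 3+0-0=3; pred: 5+0-5=0
First extinction: pred at step 1

Answer: 1 pred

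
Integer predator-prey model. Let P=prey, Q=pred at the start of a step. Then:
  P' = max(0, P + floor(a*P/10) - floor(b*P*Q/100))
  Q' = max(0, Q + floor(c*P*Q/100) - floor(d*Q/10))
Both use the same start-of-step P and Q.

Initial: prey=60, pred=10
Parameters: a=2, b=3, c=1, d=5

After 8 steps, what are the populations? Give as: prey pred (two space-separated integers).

Answer: 36 3

Derivation:
Step 1: prey: 60+12-18=54; pred: 10+6-5=11
Step 2: prey: 54+10-17=47; pred: 11+5-5=11
Step 3: prey: 47+9-15=41; pred: 11+5-5=11
Step 4: prey: 41+8-13=36; pred: 11+4-5=10
Step 5: prey: 36+7-10=33; pred: 10+3-5=8
Step 6: prey: 33+6-7=32; pred: 8+2-4=6
Step 7: prey: 32+6-5=33; pred: 6+1-3=4
Step 8: prey: 33+6-3=36; pred: 4+1-2=3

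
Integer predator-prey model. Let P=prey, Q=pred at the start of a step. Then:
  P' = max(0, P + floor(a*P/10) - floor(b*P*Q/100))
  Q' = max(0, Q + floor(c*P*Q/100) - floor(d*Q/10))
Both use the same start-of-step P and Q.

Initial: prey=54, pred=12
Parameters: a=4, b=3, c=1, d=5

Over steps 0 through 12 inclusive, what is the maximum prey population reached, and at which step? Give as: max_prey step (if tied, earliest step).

Step 1: prey: 54+21-19=56; pred: 12+6-6=12
Step 2: prey: 56+22-20=58; pred: 12+6-6=12
Step 3: prey: 58+23-20=61; pred: 12+6-6=12
Step 4: prey: 61+24-21=64; pred: 12+7-6=13
Step 5: prey: 64+25-24=65; pred: 13+8-6=15
Step 6: prey: 65+26-29=62; pred: 15+9-7=17
Step 7: prey: 62+24-31=55; pred: 17+10-8=19
Step 8: prey: 55+22-31=46; pred: 19+10-9=20
Step 9: prey: 46+18-27=37; pred: 20+9-10=19
Step 10: prey: 37+14-21=30; pred: 19+7-9=17
Step 11: prey: 30+12-15=27; pred: 17+5-8=14
Step 12: prey: 27+10-11=26; pred: 14+3-7=10
Max prey = 65 at step 5

Answer: 65 5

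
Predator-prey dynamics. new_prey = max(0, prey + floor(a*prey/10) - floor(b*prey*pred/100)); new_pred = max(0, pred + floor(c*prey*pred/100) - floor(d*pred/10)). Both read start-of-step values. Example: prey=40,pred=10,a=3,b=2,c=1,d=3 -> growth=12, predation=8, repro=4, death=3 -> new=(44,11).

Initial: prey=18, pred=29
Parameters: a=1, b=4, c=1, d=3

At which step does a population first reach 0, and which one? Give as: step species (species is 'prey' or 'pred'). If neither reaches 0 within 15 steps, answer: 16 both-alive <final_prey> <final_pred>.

Answer: 1 prey

Derivation:
Step 1: prey: 18+1-20=0; pred: 29+5-8=26
First extinction: prey at step 1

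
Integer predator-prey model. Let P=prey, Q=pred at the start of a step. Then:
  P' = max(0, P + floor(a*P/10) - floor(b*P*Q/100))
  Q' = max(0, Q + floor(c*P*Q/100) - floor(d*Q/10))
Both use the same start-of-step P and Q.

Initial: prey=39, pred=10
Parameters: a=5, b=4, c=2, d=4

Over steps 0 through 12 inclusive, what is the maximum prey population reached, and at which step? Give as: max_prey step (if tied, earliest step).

Answer: 43 1

Derivation:
Step 1: prey: 39+19-15=43; pred: 10+7-4=13
Step 2: prey: 43+21-22=42; pred: 13+11-5=19
Step 3: prey: 42+21-31=32; pred: 19+15-7=27
Step 4: prey: 32+16-34=14; pred: 27+17-10=34
Step 5: prey: 14+7-19=2; pred: 34+9-13=30
Step 6: prey: 2+1-2=1; pred: 30+1-12=19
Step 7: prey: 1+0-0=1; pred: 19+0-7=12
Step 8: prey: 1+0-0=1; pred: 12+0-4=8
Step 9: prey: 1+0-0=1; pred: 8+0-3=5
Step 10: prey: 1+0-0=1; pred: 5+0-2=3
Step 11: prey: 1+0-0=1; pred: 3+0-1=2
Step 12: prey: 1+0-0=1; pred: 2+0-0=2
Max prey = 43 at step 1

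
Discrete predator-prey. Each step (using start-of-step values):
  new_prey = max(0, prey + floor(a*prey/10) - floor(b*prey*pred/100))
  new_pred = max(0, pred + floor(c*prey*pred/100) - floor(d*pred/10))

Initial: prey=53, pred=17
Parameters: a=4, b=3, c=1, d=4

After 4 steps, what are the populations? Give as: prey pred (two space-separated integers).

Answer: 23 17

Derivation:
Step 1: prey: 53+21-27=47; pred: 17+9-6=20
Step 2: prey: 47+18-28=37; pred: 20+9-8=21
Step 3: prey: 37+14-23=28; pred: 21+7-8=20
Step 4: prey: 28+11-16=23; pred: 20+5-8=17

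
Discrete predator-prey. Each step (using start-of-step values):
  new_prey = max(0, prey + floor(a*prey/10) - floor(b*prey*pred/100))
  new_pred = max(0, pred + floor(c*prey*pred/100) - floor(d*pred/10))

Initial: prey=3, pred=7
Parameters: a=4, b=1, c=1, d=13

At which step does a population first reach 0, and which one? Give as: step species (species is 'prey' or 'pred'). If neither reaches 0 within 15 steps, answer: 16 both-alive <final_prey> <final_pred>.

Step 1: prey: 3+1-0=4; pred: 7+0-9=0
First extinction: pred at step 1

Answer: 1 pred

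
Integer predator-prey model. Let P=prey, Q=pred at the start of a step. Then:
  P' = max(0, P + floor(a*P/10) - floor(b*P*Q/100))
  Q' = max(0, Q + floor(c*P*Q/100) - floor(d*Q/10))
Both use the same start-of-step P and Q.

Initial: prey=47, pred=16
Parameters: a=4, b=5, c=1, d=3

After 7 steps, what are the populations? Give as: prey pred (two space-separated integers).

Answer: 3 5

Derivation:
Step 1: prey: 47+18-37=28; pred: 16+7-4=19
Step 2: prey: 28+11-26=13; pred: 19+5-5=19
Step 3: prey: 13+5-12=6; pred: 19+2-5=16
Step 4: prey: 6+2-4=4; pred: 16+0-4=12
Step 5: prey: 4+1-2=3; pred: 12+0-3=9
Step 6: prey: 3+1-1=3; pred: 9+0-2=7
Step 7: prey: 3+1-1=3; pred: 7+0-2=5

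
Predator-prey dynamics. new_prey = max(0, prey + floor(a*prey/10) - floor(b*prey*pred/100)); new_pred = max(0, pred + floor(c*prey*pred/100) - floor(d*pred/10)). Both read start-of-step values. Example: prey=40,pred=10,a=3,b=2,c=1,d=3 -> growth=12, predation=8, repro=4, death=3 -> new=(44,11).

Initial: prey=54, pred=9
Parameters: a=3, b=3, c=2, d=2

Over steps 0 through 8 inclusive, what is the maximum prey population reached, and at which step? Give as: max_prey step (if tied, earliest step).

Answer: 56 1

Derivation:
Step 1: prey: 54+16-14=56; pred: 9+9-1=17
Step 2: prey: 56+16-28=44; pred: 17+19-3=33
Step 3: prey: 44+13-43=14; pred: 33+29-6=56
Step 4: prey: 14+4-23=0; pred: 56+15-11=60
Step 5: prey: 0+0-0=0; pred: 60+0-12=48
Step 6: prey: 0+0-0=0; pred: 48+0-9=39
Step 7: prey: 0+0-0=0; pred: 39+0-7=32
Step 8: prey: 0+0-0=0; pred: 32+0-6=26
Max prey = 56 at step 1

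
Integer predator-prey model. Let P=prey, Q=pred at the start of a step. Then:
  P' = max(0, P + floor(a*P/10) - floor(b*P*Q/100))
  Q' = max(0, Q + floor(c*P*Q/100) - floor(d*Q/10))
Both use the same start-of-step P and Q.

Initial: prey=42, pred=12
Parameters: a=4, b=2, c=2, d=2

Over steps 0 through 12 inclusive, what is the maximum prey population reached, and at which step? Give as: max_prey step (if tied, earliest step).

Step 1: prey: 42+16-10=48; pred: 12+10-2=20
Step 2: prey: 48+19-19=48; pred: 20+19-4=35
Step 3: prey: 48+19-33=34; pred: 35+33-7=61
Step 4: prey: 34+13-41=6; pred: 61+41-12=90
Step 5: prey: 6+2-10=0; pred: 90+10-18=82
Step 6: prey: 0+0-0=0; pred: 82+0-16=66
Step 7: prey: 0+0-0=0; pred: 66+0-13=53
Step 8: prey: 0+0-0=0; pred: 53+0-10=43
Step 9: prey: 0+0-0=0; pred: 43+0-8=35
Step 10: prey: 0+0-0=0; pred: 35+0-7=28
Step 11: prey: 0+0-0=0; pred: 28+0-5=23
Step 12: prey: 0+0-0=0; pred: 23+0-4=19
Max prey = 48 at step 1

Answer: 48 1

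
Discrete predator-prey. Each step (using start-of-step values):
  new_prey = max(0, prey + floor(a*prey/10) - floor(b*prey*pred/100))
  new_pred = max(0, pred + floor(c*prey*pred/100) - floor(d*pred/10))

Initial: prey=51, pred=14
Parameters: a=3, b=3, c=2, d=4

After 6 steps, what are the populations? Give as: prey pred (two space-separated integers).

Step 1: prey: 51+15-21=45; pred: 14+14-5=23
Step 2: prey: 45+13-31=27; pred: 23+20-9=34
Step 3: prey: 27+8-27=8; pred: 34+18-13=39
Step 4: prey: 8+2-9=1; pred: 39+6-15=30
Step 5: prey: 1+0-0=1; pred: 30+0-12=18
Step 6: prey: 1+0-0=1; pred: 18+0-7=11

Answer: 1 11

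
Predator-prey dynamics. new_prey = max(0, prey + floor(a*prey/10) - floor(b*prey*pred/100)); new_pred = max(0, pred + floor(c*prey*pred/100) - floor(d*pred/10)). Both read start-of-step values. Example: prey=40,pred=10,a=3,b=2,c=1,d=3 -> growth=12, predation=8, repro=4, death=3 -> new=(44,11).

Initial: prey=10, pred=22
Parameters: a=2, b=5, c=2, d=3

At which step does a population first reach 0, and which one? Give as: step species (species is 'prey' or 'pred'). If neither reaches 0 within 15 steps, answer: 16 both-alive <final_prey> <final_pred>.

Answer: 2 prey

Derivation:
Step 1: prey: 10+2-11=1; pred: 22+4-6=20
Step 2: prey: 1+0-1=0; pred: 20+0-6=14
First extinction: prey at step 2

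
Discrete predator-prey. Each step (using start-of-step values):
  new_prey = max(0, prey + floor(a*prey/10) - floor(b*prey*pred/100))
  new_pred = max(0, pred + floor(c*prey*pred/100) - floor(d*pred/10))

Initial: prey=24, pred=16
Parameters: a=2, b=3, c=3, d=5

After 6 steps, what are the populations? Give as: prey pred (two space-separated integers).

Step 1: prey: 24+4-11=17; pred: 16+11-8=19
Step 2: prey: 17+3-9=11; pred: 19+9-9=19
Step 3: prey: 11+2-6=7; pred: 19+6-9=16
Step 4: prey: 7+1-3=5; pred: 16+3-8=11
Step 5: prey: 5+1-1=5; pred: 11+1-5=7
Step 6: prey: 5+1-1=5; pred: 7+1-3=5

Answer: 5 5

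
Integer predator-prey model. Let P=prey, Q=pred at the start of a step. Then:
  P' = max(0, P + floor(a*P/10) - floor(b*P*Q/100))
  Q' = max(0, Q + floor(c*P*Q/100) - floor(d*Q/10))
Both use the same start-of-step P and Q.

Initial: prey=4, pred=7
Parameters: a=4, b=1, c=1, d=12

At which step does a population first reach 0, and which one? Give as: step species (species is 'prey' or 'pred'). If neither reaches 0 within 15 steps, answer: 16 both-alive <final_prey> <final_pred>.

Answer: 1 pred

Derivation:
Step 1: prey: 4+1-0=5; pred: 7+0-8=0
First extinction: pred at step 1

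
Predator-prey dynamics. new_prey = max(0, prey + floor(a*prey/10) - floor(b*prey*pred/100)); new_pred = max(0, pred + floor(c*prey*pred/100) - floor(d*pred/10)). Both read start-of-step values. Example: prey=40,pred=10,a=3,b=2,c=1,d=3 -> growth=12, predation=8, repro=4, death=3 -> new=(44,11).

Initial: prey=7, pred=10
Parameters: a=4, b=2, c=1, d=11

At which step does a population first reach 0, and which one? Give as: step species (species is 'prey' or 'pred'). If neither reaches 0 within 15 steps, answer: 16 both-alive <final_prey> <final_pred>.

Step 1: prey: 7+2-1=8; pred: 10+0-11=0
First extinction: pred at step 1

Answer: 1 pred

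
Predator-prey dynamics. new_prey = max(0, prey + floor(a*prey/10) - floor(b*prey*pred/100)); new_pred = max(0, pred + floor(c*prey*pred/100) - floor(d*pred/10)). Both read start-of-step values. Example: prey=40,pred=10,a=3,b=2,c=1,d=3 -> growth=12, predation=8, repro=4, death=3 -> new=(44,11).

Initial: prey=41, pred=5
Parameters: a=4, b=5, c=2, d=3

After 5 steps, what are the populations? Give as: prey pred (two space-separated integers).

Step 1: prey: 41+16-10=47; pred: 5+4-1=8
Step 2: prey: 47+18-18=47; pred: 8+7-2=13
Step 3: prey: 47+18-30=35; pred: 13+12-3=22
Step 4: prey: 35+14-38=11; pred: 22+15-6=31
Step 5: prey: 11+4-17=0; pred: 31+6-9=28

Answer: 0 28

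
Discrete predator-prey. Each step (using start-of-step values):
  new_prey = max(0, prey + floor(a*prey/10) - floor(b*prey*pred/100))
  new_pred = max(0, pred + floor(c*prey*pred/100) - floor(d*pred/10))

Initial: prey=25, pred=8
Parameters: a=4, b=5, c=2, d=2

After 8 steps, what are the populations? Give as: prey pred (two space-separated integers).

Step 1: prey: 25+10-10=25; pred: 8+4-1=11
Step 2: prey: 25+10-13=22; pred: 11+5-2=14
Step 3: prey: 22+8-15=15; pred: 14+6-2=18
Step 4: prey: 15+6-13=8; pred: 18+5-3=20
Step 5: prey: 8+3-8=3; pred: 20+3-4=19
Step 6: prey: 3+1-2=2; pred: 19+1-3=17
Step 7: prey: 2+0-1=1; pred: 17+0-3=14
Step 8: prey: 1+0-0=1; pred: 14+0-2=12

Answer: 1 12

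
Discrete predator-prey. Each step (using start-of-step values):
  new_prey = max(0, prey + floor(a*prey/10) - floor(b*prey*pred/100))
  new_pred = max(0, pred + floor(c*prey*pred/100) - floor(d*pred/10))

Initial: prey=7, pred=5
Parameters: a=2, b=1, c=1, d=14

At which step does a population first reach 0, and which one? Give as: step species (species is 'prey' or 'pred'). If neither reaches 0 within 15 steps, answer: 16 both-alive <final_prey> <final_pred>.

Answer: 1 pred

Derivation:
Step 1: prey: 7+1-0=8; pred: 5+0-7=0
First extinction: pred at step 1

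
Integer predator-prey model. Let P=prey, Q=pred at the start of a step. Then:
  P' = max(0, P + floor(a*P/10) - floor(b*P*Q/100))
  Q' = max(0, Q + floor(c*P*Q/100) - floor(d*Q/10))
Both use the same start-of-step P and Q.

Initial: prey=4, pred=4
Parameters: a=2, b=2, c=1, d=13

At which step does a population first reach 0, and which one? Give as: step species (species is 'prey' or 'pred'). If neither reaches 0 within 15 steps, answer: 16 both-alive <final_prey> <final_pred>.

Step 1: prey: 4+0-0=4; pred: 4+0-5=0
First extinction: pred at step 1

Answer: 1 pred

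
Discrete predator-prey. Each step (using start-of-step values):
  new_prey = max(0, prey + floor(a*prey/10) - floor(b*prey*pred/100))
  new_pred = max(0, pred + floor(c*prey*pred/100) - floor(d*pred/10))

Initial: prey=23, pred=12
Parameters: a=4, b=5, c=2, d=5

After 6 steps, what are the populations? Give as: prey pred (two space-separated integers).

Answer: 18 3

Derivation:
Step 1: prey: 23+9-13=19; pred: 12+5-6=11
Step 2: prey: 19+7-10=16; pred: 11+4-5=10
Step 3: prey: 16+6-8=14; pred: 10+3-5=8
Step 4: prey: 14+5-5=14; pred: 8+2-4=6
Step 5: prey: 14+5-4=15; pred: 6+1-3=4
Step 6: prey: 15+6-3=18; pred: 4+1-2=3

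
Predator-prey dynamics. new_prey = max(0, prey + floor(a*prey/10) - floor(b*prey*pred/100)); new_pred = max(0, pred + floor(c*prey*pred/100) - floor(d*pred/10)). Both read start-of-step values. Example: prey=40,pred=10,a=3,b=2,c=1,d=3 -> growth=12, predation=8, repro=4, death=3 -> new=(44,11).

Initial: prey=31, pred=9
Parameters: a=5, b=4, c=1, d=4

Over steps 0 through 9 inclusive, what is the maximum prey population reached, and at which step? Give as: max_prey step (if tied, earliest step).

Step 1: prey: 31+15-11=35; pred: 9+2-3=8
Step 2: prey: 35+17-11=41; pred: 8+2-3=7
Step 3: prey: 41+20-11=50; pred: 7+2-2=7
Step 4: prey: 50+25-14=61; pred: 7+3-2=8
Step 5: prey: 61+30-19=72; pred: 8+4-3=9
Step 6: prey: 72+36-25=83; pred: 9+6-3=12
Step 7: prey: 83+41-39=85; pred: 12+9-4=17
Step 8: prey: 85+42-57=70; pred: 17+14-6=25
Step 9: prey: 70+35-70=35; pred: 25+17-10=32
Max prey = 85 at step 7

Answer: 85 7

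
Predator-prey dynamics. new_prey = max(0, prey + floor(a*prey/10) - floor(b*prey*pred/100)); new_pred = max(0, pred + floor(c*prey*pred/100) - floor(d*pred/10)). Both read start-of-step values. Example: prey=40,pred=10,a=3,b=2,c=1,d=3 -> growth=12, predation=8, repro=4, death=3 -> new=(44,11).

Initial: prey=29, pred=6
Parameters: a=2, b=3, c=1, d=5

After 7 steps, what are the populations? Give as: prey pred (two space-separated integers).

Step 1: prey: 29+5-5=29; pred: 6+1-3=4
Step 2: prey: 29+5-3=31; pred: 4+1-2=3
Step 3: prey: 31+6-2=35; pred: 3+0-1=2
Step 4: prey: 35+7-2=40; pred: 2+0-1=1
Step 5: prey: 40+8-1=47; pred: 1+0-0=1
Step 6: prey: 47+9-1=55; pred: 1+0-0=1
Step 7: prey: 55+11-1=65; pred: 1+0-0=1

Answer: 65 1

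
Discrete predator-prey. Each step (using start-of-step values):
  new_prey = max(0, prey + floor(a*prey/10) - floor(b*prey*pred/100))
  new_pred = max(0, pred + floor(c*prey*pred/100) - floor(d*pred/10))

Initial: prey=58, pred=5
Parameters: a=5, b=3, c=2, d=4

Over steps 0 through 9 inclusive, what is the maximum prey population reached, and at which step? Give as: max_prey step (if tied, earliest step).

Step 1: prey: 58+29-8=79; pred: 5+5-2=8
Step 2: prey: 79+39-18=100; pred: 8+12-3=17
Step 3: prey: 100+50-51=99; pred: 17+34-6=45
Step 4: prey: 99+49-133=15; pred: 45+89-18=116
Step 5: prey: 15+7-52=0; pred: 116+34-46=104
Step 6: prey: 0+0-0=0; pred: 104+0-41=63
Step 7: prey: 0+0-0=0; pred: 63+0-25=38
Step 8: prey: 0+0-0=0; pred: 38+0-15=23
Step 9: prey: 0+0-0=0; pred: 23+0-9=14
Max prey = 100 at step 2

Answer: 100 2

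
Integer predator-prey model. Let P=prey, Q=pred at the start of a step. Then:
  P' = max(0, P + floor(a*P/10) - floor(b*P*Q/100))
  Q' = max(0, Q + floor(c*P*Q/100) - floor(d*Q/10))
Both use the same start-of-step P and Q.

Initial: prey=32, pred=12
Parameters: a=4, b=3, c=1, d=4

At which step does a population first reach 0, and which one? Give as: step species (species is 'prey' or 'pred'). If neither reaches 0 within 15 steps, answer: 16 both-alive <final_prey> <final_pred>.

Step 1: prey: 32+12-11=33; pred: 12+3-4=11
Step 2: prey: 33+13-10=36; pred: 11+3-4=10
Step 3: prey: 36+14-10=40; pred: 10+3-4=9
Step 4: prey: 40+16-10=46; pred: 9+3-3=9
Step 5: prey: 46+18-12=52; pred: 9+4-3=10
Step 6: prey: 52+20-15=57; pred: 10+5-4=11
Step 7: prey: 57+22-18=61; pred: 11+6-4=13
Step 8: prey: 61+24-23=62; pred: 13+7-5=15
Step 9: prey: 62+24-27=59; pred: 15+9-6=18
Step 10: prey: 59+23-31=51; pred: 18+10-7=21
Step 11: prey: 51+20-32=39; pred: 21+10-8=23
Step 12: prey: 39+15-26=28; pred: 23+8-9=22
Step 13: prey: 28+11-18=21; pred: 22+6-8=20
Step 14: prey: 21+8-12=17; pred: 20+4-8=16
Step 15: prey: 17+6-8=15; pred: 16+2-6=12
No extinction within 15 steps

Answer: 16 both-alive 15 12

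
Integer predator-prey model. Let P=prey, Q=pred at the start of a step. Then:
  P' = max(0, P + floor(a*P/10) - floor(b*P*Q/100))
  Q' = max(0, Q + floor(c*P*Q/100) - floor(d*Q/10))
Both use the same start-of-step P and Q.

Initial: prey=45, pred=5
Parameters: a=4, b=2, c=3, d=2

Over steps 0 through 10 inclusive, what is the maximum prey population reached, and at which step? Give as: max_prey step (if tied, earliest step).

Answer: 71 2

Derivation:
Step 1: prey: 45+18-4=59; pred: 5+6-1=10
Step 2: prey: 59+23-11=71; pred: 10+17-2=25
Step 3: prey: 71+28-35=64; pred: 25+53-5=73
Step 4: prey: 64+25-93=0; pred: 73+140-14=199
Step 5: prey: 0+0-0=0; pred: 199+0-39=160
Step 6: prey: 0+0-0=0; pred: 160+0-32=128
Step 7: prey: 0+0-0=0; pred: 128+0-25=103
Step 8: prey: 0+0-0=0; pred: 103+0-20=83
Step 9: prey: 0+0-0=0; pred: 83+0-16=67
Step 10: prey: 0+0-0=0; pred: 67+0-13=54
Max prey = 71 at step 2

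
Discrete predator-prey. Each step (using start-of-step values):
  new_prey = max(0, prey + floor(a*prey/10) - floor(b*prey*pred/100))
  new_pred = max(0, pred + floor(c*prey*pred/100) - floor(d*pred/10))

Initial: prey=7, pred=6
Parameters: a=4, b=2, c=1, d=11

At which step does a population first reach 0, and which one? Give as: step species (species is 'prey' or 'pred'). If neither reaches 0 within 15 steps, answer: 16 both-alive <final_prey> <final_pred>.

Answer: 1 pred

Derivation:
Step 1: prey: 7+2-0=9; pred: 6+0-6=0
First extinction: pred at step 1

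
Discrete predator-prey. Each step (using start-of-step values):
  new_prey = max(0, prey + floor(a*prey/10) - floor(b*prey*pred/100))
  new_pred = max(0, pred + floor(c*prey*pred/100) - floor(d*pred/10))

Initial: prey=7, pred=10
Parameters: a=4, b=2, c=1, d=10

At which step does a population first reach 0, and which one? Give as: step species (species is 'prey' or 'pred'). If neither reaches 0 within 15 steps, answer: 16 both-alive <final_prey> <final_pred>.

Answer: 1 pred

Derivation:
Step 1: prey: 7+2-1=8; pred: 10+0-10=0
First extinction: pred at step 1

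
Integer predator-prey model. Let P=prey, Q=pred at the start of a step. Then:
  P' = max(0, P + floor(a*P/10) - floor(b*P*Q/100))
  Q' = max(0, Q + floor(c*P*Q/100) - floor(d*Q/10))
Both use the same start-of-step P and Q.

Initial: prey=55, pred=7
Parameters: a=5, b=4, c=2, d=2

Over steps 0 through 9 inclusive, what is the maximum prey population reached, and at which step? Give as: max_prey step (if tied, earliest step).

Answer: 67 1

Derivation:
Step 1: prey: 55+27-15=67; pred: 7+7-1=13
Step 2: prey: 67+33-34=66; pred: 13+17-2=28
Step 3: prey: 66+33-73=26; pred: 28+36-5=59
Step 4: prey: 26+13-61=0; pred: 59+30-11=78
Step 5: prey: 0+0-0=0; pred: 78+0-15=63
Step 6: prey: 0+0-0=0; pred: 63+0-12=51
Step 7: prey: 0+0-0=0; pred: 51+0-10=41
Step 8: prey: 0+0-0=0; pred: 41+0-8=33
Step 9: prey: 0+0-0=0; pred: 33+0-6=27
Max prey = 67 at step 1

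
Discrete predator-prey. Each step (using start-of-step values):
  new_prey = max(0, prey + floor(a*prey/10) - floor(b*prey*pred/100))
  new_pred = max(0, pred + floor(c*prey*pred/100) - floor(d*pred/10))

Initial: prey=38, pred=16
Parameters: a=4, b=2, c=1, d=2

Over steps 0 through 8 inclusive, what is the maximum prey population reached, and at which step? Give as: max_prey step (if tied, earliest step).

Step 1: prey: 38+15-12=41; pred: 16+6-3=19
Step 2: prey: 41+16-15=42; pred: 19+7-3=23
Step 3: prey: 42+16-19=39; pred: 23+9-4=28
Step 4: prey: 39+15-21=33; pred: 28+10-5=33
Step 5: prey: 33+13-21=25; pred: 33+10-6=37
Step 6: prey: 25+10-18=17; pred: 37+9-7=39
Step 7: prey: 17+6-13=10; pred: 39+6-7=38
Step 8: prey: 10+4-7=7; pred: 38+3-7=34
Max prey = 42 at step 2

Answer: 42 2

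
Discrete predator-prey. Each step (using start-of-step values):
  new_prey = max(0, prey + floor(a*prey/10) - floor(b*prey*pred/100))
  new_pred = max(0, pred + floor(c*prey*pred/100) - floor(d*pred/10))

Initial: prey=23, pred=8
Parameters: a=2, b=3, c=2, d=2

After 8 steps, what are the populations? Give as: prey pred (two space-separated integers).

Step 1: prey: 23+4-5=22; pred: 8+3-1=10
Step 2: prey: 22+4-6=20; pred: 10+4-2=12
Step 3: prey: 20+4-7=17; pred: 12+4-2=14
Step 4: prey: 17+3-7=13; pred: 14+4-2=16
Step 5: prey: 13+2-6=9; pred: 16+4-3=17
Step 6: prey: 9+1-4=6; pred: 17+3-3=17
Step 7: prey: 6+1-3=4; pred: 17+2-3=16
Step 8: prey: 4+0-1=3; pred: 16+1-3=14

Answer: 3 14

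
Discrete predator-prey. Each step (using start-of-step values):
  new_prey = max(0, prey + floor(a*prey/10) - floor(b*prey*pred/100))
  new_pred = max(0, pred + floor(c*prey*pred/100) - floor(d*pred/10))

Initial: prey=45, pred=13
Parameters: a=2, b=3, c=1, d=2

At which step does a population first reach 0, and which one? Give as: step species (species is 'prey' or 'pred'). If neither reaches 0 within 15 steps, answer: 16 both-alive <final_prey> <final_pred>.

Answer: 16 both-alive 3 4

Derivation:
Step 1: prey: 45+9-17=37; pred: 13+5-2=16
Step 2: prey: 37+7-17=27; pred: 16+5-3=18
Step 3: prey: 27+5-14=18; pred: 18+4-3=19
Step 4: prey: 18+3-10=11; pred: 19+3-3=19
Step 5: prey: 11+2-6=7; pred: 19+2-3=18
Step 6: prey: 7+1-3=5; pred: 18+1-3=16
Step 7: prey: 5+1-2=4; pred: 16+0-3=13
Step 8: prey: 4+0-1=3; pred: 13+0-2=11
Step 9: prey: 3+0-0=3; pred: 11+0-2=9
Step 10: prey: 3+0-0=3; pred: 9+0-1=8
Step 11: prey: 3+0-0=3; pred: 8+0-1=7
Step 12: prey: 3+0-0=3; pred: 7+0-1=6
Step 13: prey: 3+0-0=3; pred: 6+0-1=5
Step 14: prey: 3+0-0=3; pred: 5+0-1=4
Step 15: prey: 3+0-0=3; pred: 4+0-0=4
No extinction within 15 steps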